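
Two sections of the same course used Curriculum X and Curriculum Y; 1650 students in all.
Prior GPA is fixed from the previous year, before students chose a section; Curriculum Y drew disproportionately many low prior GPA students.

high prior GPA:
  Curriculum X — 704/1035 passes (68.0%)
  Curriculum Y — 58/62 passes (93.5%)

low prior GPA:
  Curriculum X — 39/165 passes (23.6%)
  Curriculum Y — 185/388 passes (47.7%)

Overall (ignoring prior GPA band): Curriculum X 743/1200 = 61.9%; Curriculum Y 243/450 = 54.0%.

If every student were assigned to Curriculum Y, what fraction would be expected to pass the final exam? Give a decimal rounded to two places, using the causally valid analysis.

0.78

The imbalance in prior GPA band arose from how students were allocated, not from anything the teaching method did; and prior GPA band independently affects the outcome. The pooled gap is confounded — condition on prior GPA band.
Standardising Curriculum Y to the population prior GPA band mix: 0.665·58/62 + 0.335·185/388 = 0.782.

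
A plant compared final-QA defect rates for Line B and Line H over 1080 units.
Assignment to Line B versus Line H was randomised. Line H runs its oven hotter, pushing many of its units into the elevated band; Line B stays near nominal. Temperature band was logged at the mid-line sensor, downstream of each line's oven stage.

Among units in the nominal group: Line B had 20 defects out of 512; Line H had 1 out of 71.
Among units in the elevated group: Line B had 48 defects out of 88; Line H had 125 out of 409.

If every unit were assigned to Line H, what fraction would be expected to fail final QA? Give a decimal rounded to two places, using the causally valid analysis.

The distribution of in-process temperature band is itself part of what the line does — it is an intermediate outcome. Holding it fixed would remove that part of the effect; the total effect is the pooled difference.
So P(outcome | do(Line H)) is just the pooled rate for Line H: 126/480 = 0.263.

0.26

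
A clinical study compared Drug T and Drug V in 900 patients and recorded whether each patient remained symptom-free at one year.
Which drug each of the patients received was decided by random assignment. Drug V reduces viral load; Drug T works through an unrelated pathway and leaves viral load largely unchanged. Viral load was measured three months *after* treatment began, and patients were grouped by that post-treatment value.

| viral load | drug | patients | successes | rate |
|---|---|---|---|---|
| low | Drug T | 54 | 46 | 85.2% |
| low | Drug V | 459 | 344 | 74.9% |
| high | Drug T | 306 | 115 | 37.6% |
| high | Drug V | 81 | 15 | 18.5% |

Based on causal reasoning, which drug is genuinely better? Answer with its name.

Viral load is downstream of the drug. One should not condition on a consequence of treatment, so the overall rates are the right comparison.
Pooled: Drug T 44.7% vs Drug V 66.5%; Drug V is higher overall.

Drug V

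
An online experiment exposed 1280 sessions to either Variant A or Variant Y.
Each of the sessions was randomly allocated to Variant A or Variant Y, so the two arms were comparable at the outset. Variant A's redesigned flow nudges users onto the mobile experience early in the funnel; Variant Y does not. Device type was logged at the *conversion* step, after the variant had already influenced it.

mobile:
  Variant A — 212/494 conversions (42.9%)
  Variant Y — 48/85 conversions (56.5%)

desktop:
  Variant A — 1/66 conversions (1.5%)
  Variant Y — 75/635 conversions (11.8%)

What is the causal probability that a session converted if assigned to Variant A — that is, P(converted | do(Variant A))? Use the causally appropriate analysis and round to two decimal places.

Variant Y is higher inside every device type stratum but Variant A is higher in aggregate. Whether to stratify depends on how device type relates to the variant.
The distribution of device type is itself part of what the variant does — it is an intermediate outcome. Holding it fixed would remove that part of the effect; the total effect is the pooled difference.
So P(outcome | do(Variant A)) is just the pooled rate for Variant A: 213/560 = 0.380.

0.38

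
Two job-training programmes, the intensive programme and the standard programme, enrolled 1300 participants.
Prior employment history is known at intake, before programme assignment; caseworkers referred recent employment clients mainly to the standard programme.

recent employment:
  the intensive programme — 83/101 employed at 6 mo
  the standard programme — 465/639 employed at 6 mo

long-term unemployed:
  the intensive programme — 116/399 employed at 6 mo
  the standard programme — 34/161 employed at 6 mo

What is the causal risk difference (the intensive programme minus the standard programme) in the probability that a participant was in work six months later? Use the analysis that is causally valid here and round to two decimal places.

+0.09

The imbalance in prior employment history arose from how participants were allocated, not from anything the programme did; and prior employment history independently affects the outcome. The pooled gap is confounded — condition on prior employment history.
Adjusting over the population distribution of prior employment history: 0.569·(0.822−0.728) + 0.431·(0.291−0.211) = +0.088.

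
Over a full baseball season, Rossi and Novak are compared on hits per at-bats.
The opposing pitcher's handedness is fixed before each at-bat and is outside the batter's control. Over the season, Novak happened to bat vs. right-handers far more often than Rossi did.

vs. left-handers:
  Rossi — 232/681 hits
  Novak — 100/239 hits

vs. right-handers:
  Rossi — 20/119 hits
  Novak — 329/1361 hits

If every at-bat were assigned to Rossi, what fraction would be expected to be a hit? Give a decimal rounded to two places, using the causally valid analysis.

Novak is higher inside every pitcher handedness stratum but Rossi is higher in aggregate. Whether to stratify depends on how pitcher handedness relates to the player.
Pitcher handedness is set before the player has any effect — it is not caused by the player — and it independently drives the outcome. That makes it a confounder, so the causal comparison is within pitcher handedness levels.
Standardising Rossi to the population pitcher handedness mix: 0.383·232/681 + 0.617·20/119 = 0.234.

0.23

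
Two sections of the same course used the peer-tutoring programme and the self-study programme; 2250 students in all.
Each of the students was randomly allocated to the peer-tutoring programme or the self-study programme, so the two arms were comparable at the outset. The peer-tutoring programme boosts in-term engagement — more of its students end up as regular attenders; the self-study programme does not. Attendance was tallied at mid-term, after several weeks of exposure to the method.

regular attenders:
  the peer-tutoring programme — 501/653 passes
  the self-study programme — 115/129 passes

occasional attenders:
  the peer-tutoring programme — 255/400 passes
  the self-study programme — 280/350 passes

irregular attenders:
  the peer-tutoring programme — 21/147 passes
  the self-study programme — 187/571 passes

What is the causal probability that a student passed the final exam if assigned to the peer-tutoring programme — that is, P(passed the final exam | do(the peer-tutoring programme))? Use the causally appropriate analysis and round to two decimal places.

Because the teaching method influences mid-term attendance, mid-term attendance is a post-treatment mediator, not a confounder. Stratifying on it would bias the estimate; the causal effect is the crude pooled difference.
So P(outcome | do(the peer-tutoring programme)) is just the pooled rate for the peer-tutoring programme: 777/1200 = 0.647.

0.65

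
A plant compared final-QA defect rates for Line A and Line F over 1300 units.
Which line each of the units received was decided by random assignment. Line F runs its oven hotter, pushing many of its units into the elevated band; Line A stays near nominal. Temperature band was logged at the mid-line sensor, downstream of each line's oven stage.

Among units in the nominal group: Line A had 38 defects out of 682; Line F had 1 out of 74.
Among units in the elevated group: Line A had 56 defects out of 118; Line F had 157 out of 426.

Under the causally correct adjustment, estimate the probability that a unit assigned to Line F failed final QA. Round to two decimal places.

0.32

In-process temperature band lies on the pathway line → in-process temperature band → outcome, so adjusting for it blocks the indirect effect. For the total causal effect of line, use the unadjusted pooled rates.
So P(outcome | do(Line F)) is just the pooled rate for Line F: 158/500 = 0.316.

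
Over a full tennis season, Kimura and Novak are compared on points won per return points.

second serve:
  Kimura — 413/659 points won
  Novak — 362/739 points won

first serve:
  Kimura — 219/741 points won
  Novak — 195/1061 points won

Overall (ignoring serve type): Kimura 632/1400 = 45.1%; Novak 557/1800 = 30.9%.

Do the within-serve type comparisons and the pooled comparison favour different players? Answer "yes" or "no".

no

Within each serve type level (second serve 62.7% vs 49.0%; first serve 29.6% vs 18.4%), Kimura has the higher rate every time. Pooled: 45.1% vs 30.9% — Kimura has the higher rate overall. They agree.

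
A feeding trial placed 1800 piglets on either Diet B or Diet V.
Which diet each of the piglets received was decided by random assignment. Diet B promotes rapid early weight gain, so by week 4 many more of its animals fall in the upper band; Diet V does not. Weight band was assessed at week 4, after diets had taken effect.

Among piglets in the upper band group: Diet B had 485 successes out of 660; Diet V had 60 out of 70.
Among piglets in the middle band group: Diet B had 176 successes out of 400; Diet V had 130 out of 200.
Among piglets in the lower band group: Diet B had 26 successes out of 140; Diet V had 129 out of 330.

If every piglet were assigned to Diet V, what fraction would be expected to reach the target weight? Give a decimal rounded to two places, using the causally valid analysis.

0.53

Within every week-4 weight band level Diet V has the higher rate, yet pooled Diet B does — Simpson's reversal.
Week-4 weight band here is a post-treatment variable shaped by the diet; conditioning on it would introduce bias rather than remove it. The overall comparison is the causal one.
So P(outcome | do(Diet V)) is just the pooled rate for Diet V: 319/600 = 0.532.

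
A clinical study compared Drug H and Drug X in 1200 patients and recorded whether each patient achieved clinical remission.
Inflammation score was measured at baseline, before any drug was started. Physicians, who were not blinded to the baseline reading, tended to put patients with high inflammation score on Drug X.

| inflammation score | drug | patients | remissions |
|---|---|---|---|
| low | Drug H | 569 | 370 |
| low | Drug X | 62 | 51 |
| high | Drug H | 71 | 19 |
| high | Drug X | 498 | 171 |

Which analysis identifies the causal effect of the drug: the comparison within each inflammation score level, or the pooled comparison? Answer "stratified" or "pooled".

stratified

The inflammation score-specific comparison favours Drug X throughout, but the pooled figures favour Drug H. The question is whether to condition on inflammation score.
The imbalance in inflammation score arose from how patients were allocated, not from anything the drug did; and inflammation score independently affects the outcome. The pooled gap is confounded — condition on inflammation score.
Within each level — low: 65.0% vs 82.3%; high: 26.8% vs 34.3% — Drug X is higher every time.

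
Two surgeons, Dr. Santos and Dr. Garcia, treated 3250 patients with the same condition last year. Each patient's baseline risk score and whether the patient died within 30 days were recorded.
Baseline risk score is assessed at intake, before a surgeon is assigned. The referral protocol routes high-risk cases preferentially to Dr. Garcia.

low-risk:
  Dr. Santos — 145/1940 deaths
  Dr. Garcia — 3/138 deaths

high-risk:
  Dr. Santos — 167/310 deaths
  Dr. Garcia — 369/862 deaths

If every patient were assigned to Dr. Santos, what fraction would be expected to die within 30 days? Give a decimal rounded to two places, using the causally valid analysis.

0.24

Here baseline risk score is a common cause — it drives both which surgeon a case falls under and the outcome. The crude comparison mixes populations; the stratum-specific rates are the causally relevant ones.
Standardising Dr. Santos to the population baseline risk score mix: 0.639·145/1940 + 0.361·167/310 = 0.242.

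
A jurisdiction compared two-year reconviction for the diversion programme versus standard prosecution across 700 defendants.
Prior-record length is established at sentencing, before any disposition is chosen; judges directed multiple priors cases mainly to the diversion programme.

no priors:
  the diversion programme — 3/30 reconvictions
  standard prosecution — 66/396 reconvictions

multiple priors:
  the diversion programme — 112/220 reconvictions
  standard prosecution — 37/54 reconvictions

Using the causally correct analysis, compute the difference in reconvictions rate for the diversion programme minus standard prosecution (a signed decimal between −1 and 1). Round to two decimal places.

-0.11

Prior-record length satisfies the back-door criterion: it is not a descendant of the disposition, and it blocks the spurious path from disposition to outcome. Adjusting for it (i.e., using the within-prior-record length rates) gives the causal effect.
Adjusting over the population distribution of prior-record length: 0.609·(0.100−0.167) + 0.391·(0.509−0.685) = -0.109.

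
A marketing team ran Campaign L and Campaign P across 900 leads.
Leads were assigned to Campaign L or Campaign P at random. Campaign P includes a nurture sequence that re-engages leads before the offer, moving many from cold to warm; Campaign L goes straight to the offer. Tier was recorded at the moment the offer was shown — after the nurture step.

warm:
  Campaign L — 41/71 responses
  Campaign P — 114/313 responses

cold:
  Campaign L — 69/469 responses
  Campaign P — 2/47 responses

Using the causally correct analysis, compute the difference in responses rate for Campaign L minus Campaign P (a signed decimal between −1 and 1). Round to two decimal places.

Stratifying would compare campaigns among leads the campaigns themselves sorted into engagement tier groups — a form of selection on an intermediate. The unconditioned pooled rates give the total causal effect.
The causal difference is the pooled difference: 0.204 − 0.322 = -0.119.

-0.12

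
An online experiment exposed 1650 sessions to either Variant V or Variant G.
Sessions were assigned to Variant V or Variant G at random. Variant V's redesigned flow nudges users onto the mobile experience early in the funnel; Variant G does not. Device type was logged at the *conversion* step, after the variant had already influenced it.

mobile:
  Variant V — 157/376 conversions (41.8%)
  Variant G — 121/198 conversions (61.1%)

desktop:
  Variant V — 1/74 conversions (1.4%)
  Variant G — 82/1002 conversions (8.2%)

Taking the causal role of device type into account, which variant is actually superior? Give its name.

Variant V

Device type is recorded after the variant and is itself shifted by it — it sits on the causal path from variant to outcome. Conditioning on a mediator would strip out part of the effect we want; the pooled comparison gives the total causal effect.
Pooled: Variant V 35.1% vs Variant G 16.9%; Variant V is higher overall.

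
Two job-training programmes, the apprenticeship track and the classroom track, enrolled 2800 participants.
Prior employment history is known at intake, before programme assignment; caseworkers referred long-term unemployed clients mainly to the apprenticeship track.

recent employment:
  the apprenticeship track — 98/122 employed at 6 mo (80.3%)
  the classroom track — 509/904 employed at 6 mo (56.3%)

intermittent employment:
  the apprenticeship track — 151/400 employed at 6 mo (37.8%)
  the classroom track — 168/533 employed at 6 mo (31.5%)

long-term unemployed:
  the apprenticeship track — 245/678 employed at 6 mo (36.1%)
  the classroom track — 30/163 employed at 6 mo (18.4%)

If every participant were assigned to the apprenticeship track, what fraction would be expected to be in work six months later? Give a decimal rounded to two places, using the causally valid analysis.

0.53

Within every prior employment history level the apprenticeship track has the higher rate, yet pooled the classroom track does — Simpson's reversal.
Here prior employment history is a common cause — it drives both which programme a case falls under and the outcome. The crude comparison mixes populations; the stratum-specific rates are the causally relevant ones.
Standardising the apprenticeship track to the population prior employment history mix: 0.366·98/122 + 0.333·151/400 + 0.300·245/678 = 0.529.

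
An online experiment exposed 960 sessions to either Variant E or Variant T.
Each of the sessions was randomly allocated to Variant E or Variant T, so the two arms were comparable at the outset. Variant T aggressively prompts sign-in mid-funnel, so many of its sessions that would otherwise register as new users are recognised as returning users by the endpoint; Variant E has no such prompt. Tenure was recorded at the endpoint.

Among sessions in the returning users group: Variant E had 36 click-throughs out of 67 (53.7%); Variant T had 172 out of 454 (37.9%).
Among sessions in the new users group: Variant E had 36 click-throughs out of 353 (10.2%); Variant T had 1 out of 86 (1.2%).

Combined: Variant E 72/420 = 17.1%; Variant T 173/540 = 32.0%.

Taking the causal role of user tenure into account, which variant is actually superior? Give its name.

Variant E is higher inside every user tenure stratum but Variant T is higher in aggregate. Whether to stratify depends on how user tenure relates to the variant.
The distribution of user tenure is itself part of what the variant does — it is an intermediate outcome. Holding it fixed would remove that part of the effect; the total effect is the pooled difference.
Pooled: Variant E 17.1% vs Variant T 32.0%; Variant T is higher overall.

Variant T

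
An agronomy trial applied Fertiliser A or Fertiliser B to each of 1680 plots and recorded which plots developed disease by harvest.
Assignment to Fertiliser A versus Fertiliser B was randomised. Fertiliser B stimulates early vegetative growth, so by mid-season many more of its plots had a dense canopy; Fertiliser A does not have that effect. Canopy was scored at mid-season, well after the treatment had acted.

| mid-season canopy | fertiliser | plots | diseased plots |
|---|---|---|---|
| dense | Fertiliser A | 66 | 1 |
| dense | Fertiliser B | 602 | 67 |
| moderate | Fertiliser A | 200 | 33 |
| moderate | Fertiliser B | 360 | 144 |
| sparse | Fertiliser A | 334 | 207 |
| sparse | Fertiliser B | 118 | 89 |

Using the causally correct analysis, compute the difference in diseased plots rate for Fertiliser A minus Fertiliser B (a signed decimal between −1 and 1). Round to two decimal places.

+0.12

Mid-season canopy is downstream of the fertiliser. One should not condition on a consequence of treatment, so the overall rates are the right comparison.
The causal difference is the pooled difference: 0.402 − 0.278 = +0.124.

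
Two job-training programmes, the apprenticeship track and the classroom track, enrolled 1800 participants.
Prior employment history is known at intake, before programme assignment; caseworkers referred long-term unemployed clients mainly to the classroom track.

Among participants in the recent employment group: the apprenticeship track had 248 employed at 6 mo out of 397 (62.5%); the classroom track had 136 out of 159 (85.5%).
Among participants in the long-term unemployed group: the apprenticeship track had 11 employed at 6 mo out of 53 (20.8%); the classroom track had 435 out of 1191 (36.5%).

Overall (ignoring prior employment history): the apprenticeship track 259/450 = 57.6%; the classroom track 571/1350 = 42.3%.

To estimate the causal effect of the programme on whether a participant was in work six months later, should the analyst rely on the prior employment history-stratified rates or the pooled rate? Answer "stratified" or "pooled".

stratified

Within every prior employment history level the classroom track has the higher rate, yet pooled the apprenticeship track does — Simpson's reversal.
Nothing the programme does changes prior employment history; the imbalance is an allocation artefact. With prior employment history also predicting the outcome, the pooled figure is confounded, and the within-stratum comparison is the causal one.
Within each level — recent employment: 62.5% vs 85.5%; long-term unemployed: 20.8% vs 36.5% — the classroom track is higher every time.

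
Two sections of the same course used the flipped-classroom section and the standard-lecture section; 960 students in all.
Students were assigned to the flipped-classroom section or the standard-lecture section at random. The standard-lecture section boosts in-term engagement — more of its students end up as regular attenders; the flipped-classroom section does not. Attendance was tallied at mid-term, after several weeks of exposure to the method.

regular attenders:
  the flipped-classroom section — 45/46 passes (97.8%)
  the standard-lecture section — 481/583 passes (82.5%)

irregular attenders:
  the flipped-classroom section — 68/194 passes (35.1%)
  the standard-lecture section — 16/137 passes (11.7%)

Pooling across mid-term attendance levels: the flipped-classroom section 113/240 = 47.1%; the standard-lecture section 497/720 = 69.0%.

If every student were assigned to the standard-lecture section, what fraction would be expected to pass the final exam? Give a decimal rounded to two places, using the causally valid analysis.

the flipped-classroom section is higher inside every mid-term attendance stratum but the standard-lecture section is higher in aggregate. Whether to stratify depends on how mid-term attendance relates to the teaching method.
Stratifying would compare teaching methods among students the teaching methods themselves sorted into mid-term attendance groups — a form of selection on an intermediate. The unconditioned pooled rates give the total causal effect.
So P(outcome | do(the standard-lecture section)) is just the pooled rate for the standard-lecture section: 497/720 = 0.690.

0.69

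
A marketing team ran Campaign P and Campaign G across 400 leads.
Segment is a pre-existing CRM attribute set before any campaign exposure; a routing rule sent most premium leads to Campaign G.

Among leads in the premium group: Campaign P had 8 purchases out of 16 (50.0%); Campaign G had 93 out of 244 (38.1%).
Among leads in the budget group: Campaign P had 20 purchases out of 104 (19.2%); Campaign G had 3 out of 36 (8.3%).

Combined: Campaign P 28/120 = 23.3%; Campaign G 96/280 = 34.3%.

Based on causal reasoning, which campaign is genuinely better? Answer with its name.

Here customer segment is a common cause — it drives both which campaign a case falls under and the outcome. The crude comparison mixes populations; the stratum-specific rates are the causally relevant ones.
Within each level — premium: 50.0% vs 38.1%; budget: 19.2% vs 8.3% — Campaign P is higher every time.

Campaign P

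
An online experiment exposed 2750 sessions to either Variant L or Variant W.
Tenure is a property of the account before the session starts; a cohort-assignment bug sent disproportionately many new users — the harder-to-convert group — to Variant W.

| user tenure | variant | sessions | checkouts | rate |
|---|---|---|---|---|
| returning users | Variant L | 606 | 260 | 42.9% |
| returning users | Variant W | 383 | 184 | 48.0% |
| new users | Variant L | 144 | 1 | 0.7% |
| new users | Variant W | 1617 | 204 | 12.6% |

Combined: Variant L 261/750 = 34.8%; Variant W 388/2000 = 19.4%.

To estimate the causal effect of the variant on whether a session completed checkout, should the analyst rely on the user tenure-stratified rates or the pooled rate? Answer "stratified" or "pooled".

stratified

User tenure is set before the variant has any effect — it is not caused by the variant — and it independently drives the outcome. That makes it a confounder, so the causal comparison is within user tenure levels.
Within each level — returning users: 42.9% vs 48.0%; new users: 0.7% vs 12.6% — Variant W is higher every time.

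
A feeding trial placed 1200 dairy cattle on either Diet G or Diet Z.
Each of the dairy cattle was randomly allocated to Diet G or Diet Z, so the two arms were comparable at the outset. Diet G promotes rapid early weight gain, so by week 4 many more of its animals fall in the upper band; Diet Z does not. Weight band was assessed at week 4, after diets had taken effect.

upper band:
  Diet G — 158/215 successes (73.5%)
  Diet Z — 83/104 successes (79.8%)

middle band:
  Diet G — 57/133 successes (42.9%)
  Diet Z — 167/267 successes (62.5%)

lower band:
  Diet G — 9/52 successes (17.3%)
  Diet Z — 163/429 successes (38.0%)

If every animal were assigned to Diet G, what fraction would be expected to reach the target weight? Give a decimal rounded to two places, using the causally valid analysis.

0.56

Week-4 weight band is recorded after the diet and is itself shifted by it — it sits on the causal path from diet to outcome. Conditioning on a mediator would strip out part of the effect we want; the pooled comparison gives the total causal effect.
So P(outcome | do(Diet G)) is just the pooled rate for Diet G: 224/400 = 0.560.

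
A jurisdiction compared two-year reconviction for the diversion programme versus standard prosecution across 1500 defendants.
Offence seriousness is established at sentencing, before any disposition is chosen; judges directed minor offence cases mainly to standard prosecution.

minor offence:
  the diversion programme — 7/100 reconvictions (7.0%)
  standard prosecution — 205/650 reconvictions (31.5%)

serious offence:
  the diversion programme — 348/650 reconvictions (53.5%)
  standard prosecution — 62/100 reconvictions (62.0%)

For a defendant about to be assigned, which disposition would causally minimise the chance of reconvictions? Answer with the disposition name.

Since offence seriousness is a pre-existing factor (not a product of the disposition) and it affects the outcome on its own, it is a confounder. The stratified rates, not the pooled rate, identify the causal effect.
Within each level — minor offence: 7.0% vs 31.5%; serious offence: 53.5% vs 62.0% — the diversion programme is lower every time.

the diversion programme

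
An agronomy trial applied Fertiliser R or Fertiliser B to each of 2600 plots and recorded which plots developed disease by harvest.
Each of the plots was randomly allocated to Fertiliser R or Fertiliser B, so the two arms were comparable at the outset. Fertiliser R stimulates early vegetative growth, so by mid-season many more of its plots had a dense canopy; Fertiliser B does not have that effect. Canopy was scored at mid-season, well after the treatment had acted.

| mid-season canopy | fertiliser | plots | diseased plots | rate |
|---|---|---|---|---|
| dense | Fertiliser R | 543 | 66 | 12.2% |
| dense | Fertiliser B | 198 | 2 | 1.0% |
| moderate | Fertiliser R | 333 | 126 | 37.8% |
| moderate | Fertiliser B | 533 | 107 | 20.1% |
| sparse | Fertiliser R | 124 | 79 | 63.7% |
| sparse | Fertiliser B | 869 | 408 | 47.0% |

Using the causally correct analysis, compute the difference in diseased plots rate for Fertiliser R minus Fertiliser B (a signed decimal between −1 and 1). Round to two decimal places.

Mid-season canopy here is a post-treatment variable shaped by the fertiliser; conditioning on it would introduce bias rather than remove it. The overall comparison is the causal one.
The causal difference is the pooled difference: 0.271 − 0.323 = -0.052.

-0.05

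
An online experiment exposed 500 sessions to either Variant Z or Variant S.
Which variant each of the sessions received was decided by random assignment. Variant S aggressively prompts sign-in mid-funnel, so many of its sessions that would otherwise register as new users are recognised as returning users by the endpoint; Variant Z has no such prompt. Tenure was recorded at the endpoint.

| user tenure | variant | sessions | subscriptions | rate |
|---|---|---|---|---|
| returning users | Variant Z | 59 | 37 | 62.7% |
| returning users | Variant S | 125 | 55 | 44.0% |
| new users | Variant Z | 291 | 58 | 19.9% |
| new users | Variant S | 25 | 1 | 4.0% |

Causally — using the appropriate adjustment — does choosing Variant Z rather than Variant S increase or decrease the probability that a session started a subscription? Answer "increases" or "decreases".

decreases

Because the variant influences user tenure, user tenure is a post-treatment mediator, not a confounder. Stratifying on it would bias the estimate; the causal effect is the crude pooled difference.
Pooled: Variant Z 27.1% vs Variant S 37.3%; Variant S is higher overall.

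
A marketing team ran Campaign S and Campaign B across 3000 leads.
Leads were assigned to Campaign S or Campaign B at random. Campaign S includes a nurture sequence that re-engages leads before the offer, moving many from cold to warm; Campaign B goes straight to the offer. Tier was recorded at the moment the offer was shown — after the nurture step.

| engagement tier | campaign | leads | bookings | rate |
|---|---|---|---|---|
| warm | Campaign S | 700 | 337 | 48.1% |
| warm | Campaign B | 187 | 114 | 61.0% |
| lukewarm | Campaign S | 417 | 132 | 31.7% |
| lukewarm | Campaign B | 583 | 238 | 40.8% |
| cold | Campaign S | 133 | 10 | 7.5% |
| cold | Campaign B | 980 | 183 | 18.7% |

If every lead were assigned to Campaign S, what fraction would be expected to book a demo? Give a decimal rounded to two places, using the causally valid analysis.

0.38

Engagement tier here is a post-treatment variable shaped by the campaign; conditioning on it would introduce bias rather than remove it. The overall comparison is the causal one.
So P(outcome | do(Campaign S)) is just the pooled rate for Campaign S: 479/1250 = 0.383.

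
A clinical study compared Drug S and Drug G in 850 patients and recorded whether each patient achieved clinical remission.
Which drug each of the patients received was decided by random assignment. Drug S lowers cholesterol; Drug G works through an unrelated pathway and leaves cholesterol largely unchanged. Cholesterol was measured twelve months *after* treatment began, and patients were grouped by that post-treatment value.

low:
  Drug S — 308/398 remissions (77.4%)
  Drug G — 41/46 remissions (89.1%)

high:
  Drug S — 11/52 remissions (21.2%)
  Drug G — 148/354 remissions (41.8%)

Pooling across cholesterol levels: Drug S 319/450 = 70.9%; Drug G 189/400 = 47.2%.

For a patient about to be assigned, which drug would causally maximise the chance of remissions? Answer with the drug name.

Drug S

The cholesterol-specific comparison favours Drug G throughout, but the pooled figures favour Drug S. The question is whether to condition on cholesterol.
The distribution of cholesterol is itself part of what the drug does — it is an intermediate outcome. Holding it fixed would remove that part of the effect; the total effect is the pooled difference.
Pooled: Drug S 70.9% vs Drug G 47.2%; Drug S is higher overall.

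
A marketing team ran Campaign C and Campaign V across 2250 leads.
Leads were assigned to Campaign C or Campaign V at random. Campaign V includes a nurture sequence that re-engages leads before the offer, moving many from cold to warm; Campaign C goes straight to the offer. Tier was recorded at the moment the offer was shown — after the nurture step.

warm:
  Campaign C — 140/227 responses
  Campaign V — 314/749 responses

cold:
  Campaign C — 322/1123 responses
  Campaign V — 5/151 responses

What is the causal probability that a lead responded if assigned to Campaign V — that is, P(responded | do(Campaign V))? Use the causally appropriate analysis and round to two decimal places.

The engagement tier-specific comparison favours Campaign C throughout, but the pooled figures favour Campaign V. The question is whether to condition on engagement tier.
Engagement tier is recorded after the campaign and is itself shifted by it — it sits on the causal path from campaign to outcome. Conditioning on a mediator would strip out part of the effect we want; the pooled comparison gives the total causal effect.
So P(outcome | do(Campaign V)) is just the pooled rate for Campaign V: 319/900 = 0.354.

0.35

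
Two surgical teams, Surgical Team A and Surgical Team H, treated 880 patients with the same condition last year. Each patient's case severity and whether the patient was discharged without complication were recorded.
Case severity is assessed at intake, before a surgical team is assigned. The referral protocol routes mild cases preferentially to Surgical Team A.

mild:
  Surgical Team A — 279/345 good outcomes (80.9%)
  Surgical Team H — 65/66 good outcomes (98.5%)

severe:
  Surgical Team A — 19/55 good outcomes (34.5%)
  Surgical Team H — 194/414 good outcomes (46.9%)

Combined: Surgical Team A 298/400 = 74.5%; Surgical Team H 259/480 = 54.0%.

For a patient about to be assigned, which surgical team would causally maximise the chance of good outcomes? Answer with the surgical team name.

Surgical Team H

Nothing the surgical team does changes case severity; the imbalance is an allocation artefact. With case severity also predicting the outcome, the pooled figure is confounded, and the within-stratum comparison is the causal one.
Within each level — mild: 80.9% vs 98.5%; severe: 34.5% vs 46.9% — Surgical Team H is higher every time.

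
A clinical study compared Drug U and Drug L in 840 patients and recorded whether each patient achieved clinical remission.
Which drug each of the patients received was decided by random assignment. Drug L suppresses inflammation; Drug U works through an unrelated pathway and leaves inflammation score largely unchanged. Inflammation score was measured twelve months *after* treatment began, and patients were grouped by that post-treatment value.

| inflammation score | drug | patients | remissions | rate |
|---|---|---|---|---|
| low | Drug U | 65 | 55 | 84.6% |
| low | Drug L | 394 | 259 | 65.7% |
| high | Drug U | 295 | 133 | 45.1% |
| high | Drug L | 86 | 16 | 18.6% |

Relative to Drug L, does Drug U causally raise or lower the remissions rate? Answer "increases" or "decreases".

Inflammation score is recorded after the drug and is itself shifted by it — it sits on the causal path from drug to outcome. Conditioning on a mediator would strip out part of the effect we want; the pooled comparison gives the total causal effect.
Pooled: Drug U 52.2% vs Drug L 57.3%; Drug L is higher overall.

decreases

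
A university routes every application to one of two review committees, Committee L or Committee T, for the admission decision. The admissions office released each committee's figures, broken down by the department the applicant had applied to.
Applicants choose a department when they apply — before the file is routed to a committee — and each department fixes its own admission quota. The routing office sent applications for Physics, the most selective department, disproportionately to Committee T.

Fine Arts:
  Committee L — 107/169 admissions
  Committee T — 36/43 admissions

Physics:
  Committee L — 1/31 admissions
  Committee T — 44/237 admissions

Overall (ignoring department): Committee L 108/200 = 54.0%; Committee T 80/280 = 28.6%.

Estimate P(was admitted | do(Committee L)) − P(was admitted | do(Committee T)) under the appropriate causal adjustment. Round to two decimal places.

-0.18

Since department is a pre-existing factor (not a product of the review committee) and it affects the outcome on its own, it is a confounder. The stratified rates, not the pooled rate, identify the causal effect.
Adjusting over the population distribution of department: 0.442·(0.633−0.837) + 0.558·(0.032−0.186) = -0.176.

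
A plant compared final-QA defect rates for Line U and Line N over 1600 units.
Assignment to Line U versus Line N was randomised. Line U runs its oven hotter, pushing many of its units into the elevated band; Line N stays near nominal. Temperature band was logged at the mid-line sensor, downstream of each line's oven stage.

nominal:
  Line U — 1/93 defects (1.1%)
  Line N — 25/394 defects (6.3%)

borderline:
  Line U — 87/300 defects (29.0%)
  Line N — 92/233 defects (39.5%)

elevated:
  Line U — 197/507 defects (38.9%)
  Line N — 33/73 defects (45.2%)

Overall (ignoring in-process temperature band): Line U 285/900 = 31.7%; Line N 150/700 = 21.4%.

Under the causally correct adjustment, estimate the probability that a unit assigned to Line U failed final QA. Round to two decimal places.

The stratified and pooled comparisons disagree (Line U wins within each in-process temperature band; Line N wins overall), so the answer turns on the causal role of in-process temperature band.
In-process temperature band lies on the pathway line → in-process temperature band → outcome, so adjusting for it blocks the indirect effect. For the total causal effect of line, use the unadjusted pooled rates.
So P(outcome | do(Line U)) is just the pooled rate for Line U: 285/900 = 0.317.

0.32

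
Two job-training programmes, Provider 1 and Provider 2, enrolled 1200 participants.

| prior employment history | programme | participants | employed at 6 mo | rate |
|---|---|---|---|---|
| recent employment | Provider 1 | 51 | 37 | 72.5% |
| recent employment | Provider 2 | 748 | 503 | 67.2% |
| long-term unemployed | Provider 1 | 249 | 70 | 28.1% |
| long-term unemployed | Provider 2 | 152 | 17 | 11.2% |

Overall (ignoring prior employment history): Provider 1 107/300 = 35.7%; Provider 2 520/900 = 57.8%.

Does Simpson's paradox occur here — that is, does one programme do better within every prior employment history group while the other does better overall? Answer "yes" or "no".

Within each prior employment history level (recent employment 72.5% vs 67.2%; long-term unemployed 28.1% vs 11.2%), Provider 1 has the higher rate every time. Pooled: 35.7% vs 57.8% — Provider 2 has the higher rate overall. The two comparisons disagree.

yes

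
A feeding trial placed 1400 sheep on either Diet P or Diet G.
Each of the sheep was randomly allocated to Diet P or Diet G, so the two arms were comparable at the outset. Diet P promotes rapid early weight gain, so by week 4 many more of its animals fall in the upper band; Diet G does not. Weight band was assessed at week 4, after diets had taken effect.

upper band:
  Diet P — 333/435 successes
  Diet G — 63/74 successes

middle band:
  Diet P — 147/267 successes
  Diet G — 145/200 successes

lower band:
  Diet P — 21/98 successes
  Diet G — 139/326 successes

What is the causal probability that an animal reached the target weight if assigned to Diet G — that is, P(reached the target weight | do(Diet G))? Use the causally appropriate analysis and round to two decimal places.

0.58

Week-4 weight band is downstream of the diet. One should not condition on a consequence of treatment, so the overall rates are the right comparison.
So P(outcome | do(Diet G)) is just the pooled rate for Diet G: 347/600 = 0.578.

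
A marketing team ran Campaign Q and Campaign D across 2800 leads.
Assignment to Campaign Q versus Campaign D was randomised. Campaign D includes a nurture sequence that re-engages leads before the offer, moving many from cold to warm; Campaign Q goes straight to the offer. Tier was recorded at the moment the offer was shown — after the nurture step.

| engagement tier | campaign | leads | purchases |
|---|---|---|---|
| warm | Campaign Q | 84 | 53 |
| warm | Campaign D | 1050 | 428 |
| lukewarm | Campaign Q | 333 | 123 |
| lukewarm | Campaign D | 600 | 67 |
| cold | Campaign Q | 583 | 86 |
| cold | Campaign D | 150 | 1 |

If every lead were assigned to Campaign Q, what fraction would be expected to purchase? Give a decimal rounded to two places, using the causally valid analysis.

Engagement tier here is a post-treatment variable shaped by the campaign; conditioning on it would introduce bias rather than remove it. The overall comparison is the causal one.
So P(outcome | do(Campaign Q)) is just the pooled rate for Campaign Q: 262/1000 = 0.262.

0.26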